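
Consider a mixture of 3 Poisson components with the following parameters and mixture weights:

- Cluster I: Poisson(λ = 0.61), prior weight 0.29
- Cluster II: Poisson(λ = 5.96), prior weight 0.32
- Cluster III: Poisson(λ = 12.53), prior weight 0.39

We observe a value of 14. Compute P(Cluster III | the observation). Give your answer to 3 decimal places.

0.983

P(component k | x) = P(Z=k)·f_k(x) / marginal(x), where marginal(x) = Σ_j P(Z=j)·f_j(x).
Poisson probabilities:
  f_I = e^(−0.61)·0.61^14/14! = 6.15587e-15
  f_II = e^(−5.96)·5.96^14/14! = 0.00211176
  f_III = e^(−12.53)·12.53^14/14! = 0.0975432
Multiply by the mixture weights:
  P(Z=I)·f_I = 0.29 × 6.15587e-15 = 1.7852e-15
  P(Z=II)·f_II = 0.32 × 0.00211176 = 0.000675763
  P(Z=III)·f_III = 0.39 × 0.0975432 = 0.0380418
Marginal: 1.7852e-15 + 0.000675763 + 0.0380418 = 0.0387176
P(Cluster III | x) = 0.0380418 / 0.0387176 ≈ 0.983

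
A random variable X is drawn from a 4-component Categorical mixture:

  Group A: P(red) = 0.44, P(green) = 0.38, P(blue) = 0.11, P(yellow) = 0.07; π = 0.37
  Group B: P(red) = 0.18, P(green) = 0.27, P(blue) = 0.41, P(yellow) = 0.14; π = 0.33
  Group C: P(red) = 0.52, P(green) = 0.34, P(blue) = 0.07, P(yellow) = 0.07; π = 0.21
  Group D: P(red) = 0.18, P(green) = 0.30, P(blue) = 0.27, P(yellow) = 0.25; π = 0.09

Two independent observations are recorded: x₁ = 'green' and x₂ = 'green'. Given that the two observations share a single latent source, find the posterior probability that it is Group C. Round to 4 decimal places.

Posterior ∝ prior × likelihood, so P(k | x) ∝ π_k f_k(x); normalise over all components.
Since both observations come from the same component, the likelihood for component k is f_k(x₁)·f_k(x₂).
  p_A = [0.38] × [0.38] = 0.1444
  p_B = [0.27] × [0.27] = 0.0729
  p_C = [0.34] × [0.34] = 0.1156
  p_D = [0.3] × [0.3] = 0.09
Multiply by the mixture weights:
  π_A·p_A = 0.37 × 0.1444 = 0.053428
  π_B·p_B = 0.33 × 0.0729 = 0.024057
  π_C·p_C = 0.21 × 0.1156 = 0.024276
  π_D·p_D = 0.09 × 0.09 = 0.0081
Denominator: 0.053428 + 0.024057 + 0.024276 + 0.0081 = 0.109861
P(Group C | x) = 0.024276 / 0.109861 ≈ 0.2210

0.2210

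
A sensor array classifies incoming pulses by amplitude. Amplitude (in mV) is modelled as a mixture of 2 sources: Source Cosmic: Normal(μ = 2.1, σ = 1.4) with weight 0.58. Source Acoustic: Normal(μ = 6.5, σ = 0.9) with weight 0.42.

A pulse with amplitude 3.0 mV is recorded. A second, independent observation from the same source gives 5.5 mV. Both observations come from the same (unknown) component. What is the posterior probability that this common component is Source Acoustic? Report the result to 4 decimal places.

0.0114

Posterior ∝ prior × likelihood, so P(k | x) ∝ π_k f_k(x); normalise over all components.
Since both observations come from the same component, the likelihood for component k is f_k(x₁)·f_k(x₂).
  f_Cosmic = [(1/(1.4·√(2π)))·exp(−(3.0−2.1)²/(2·1.4²)) = 0.284959·exp(-0.20663) = 0.231762] × [0.0149299] = 0.00346018
  f_Acoustic = [(1/(0.9·√(2π)))·exp(−(3.0−6.5)²/(2·0.9²)) = 0.443269·exp(-7.56173) = 0.000230489] × [0.239103] = 5.51106e-05
Multiply by the mixture weights:
  π_Cosmic·f_Cosmic = 0.58 × 0.00346018 = 0.00200691
  π_Acoustic·f_Acoustic = 0.42 × 5.51106e-05 = 2.31465e-05
Evidence: 0.00200691 + 2.31465e-05 = 0.00203005
P(Source Acoustic | data) ≈ 0.0114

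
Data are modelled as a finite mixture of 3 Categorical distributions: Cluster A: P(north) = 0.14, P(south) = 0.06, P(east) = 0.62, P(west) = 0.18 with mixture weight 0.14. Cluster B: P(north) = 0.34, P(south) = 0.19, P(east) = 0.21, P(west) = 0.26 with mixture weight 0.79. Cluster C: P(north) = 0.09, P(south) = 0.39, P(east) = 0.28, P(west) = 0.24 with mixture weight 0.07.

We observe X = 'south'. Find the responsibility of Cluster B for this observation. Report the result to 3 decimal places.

Apply Bayes' rule: the posterior for each component is proportional to its prior times its likelihood at x.
Evaluate each component's likelihood at the observed value:
  f_A = 0.06
  f_B = 0.19
  f_C = 0.39
Prior × likelihood for each component:
  w_A·f_A = 0.14 × 0.06 = 0.0084
  w_B·f_B = 0.79 × 0.19 = 0.1501
  w_C·f_C = 0.07 × 0.39 = 0.0273
Marginal: 0.0084 + 0.1501 + 0.0273 = 0.1858
Responsibility of Cluster B: 0.1501 / 0.1858 ≈ 0.808

0.808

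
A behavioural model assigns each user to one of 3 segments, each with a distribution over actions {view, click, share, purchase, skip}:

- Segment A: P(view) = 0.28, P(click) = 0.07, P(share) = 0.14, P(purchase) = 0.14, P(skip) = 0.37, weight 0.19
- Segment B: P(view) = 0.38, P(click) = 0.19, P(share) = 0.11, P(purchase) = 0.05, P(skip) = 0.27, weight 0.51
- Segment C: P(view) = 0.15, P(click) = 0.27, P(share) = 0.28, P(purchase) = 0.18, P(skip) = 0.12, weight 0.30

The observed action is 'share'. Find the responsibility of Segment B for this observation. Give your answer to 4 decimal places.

0.3365

The responsibility of component k is π_k f_k(x) divided by Σ_j π_j f_j(x).
Categorical probabilities:
  L_A = P(share | comp) = 0.14
  L_B = P(share | comp) = 0.11
  L_C = P(share | comp) = 0.28
Unnormalised posteriors:
  π_A·L_A = 0.19 × 0.14 = 0.0266
  π_B·L_B = 0.51 × 0.11 = 0.0561
  π_C·L_C = 0.30 × 0.28 = 0.084
Sum: 0.0266 + 0.0561 + 0.084 = 0.1667
P(Segment B | 'share') = 0.0561 / 0.1667 ≈ 0.3365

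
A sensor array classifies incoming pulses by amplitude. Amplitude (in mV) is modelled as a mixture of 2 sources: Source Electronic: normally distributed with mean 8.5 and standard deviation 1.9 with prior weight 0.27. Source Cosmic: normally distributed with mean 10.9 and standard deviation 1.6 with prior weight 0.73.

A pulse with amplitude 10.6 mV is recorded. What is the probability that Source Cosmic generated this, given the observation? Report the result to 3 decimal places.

The responsibility of component k is π_k f_k(x) divided by Σ_j π_j f_j(x).
Evaluate each component's likelihood at the observed value:
  p_Electronic = 0.113996
  p_Cosmic = 0.244994
Weight by the priors:
  π_Electronic·p_Electronic = 0.27 × 0.113996 = 0.0307788
  π_Cosmic·p_Cosmic = 0.73 × 0.244994 = 0.178846
Evidence: 0.0307788 + 0.178846 = 0.209625
P(Source Cosmic | data) ≈ 0.853

0.853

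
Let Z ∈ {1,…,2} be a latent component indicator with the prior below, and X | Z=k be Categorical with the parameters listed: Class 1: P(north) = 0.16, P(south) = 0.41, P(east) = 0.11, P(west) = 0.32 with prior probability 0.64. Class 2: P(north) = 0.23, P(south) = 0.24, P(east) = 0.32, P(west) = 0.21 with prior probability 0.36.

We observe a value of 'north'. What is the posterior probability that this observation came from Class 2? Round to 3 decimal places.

P(component k | x) = π_k·f_k(x) / marginal(x), where marginal(x) = Σ_j π_j·f_j(x).
Evaluate each component's likelihood at the observed value:
  p_1 = P(north | comp) = 0.16
  p_2 = P(north | comp) = 0.23
Multiply by the mixture weights:
  π_1·p_1 = 0.64 × 0.16 = 0.1024
  π_2·p_2 = 0.36 × 0.23 = 0.0828
Normaliser: 0.1024 + 0.0828 = 0.1852
So the posterior for Class 2 is 0.0828 / 0.1852 ≈ 0.447.

0.447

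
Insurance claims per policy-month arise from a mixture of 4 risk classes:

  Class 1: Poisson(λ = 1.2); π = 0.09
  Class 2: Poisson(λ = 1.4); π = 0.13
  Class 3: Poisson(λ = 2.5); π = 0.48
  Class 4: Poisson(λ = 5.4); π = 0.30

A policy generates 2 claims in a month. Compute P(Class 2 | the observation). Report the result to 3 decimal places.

By Bayes' theorem, P(k | x) = w_k f_k(x) / Σ_j w_j f_j(x).
Poisson probabilities:
  f_1 = e^(−1.2)·1.2^2/2! = 0.21686
  f_2 = e^(−1.4)·1.4^2/2! = 0.241665
  f_3 = e^(−2.5)·2.5^2/2! = 0.256516
  f_4 = e^(−5.4)·5.4^2/2! = 0.0658518
Multiply by the mixture weights:
  w_1·f_1 = 0.09 × 0.21686 = 0.0195174
  w_2·f_2 = 0.13 × 0.241665 = 0.0314165
  w_3·f_3 = 0.48 × 0.256516 = 0.123127
  w_4·f_4 = 0.30 × 0.0658518 = 0.0197555
Marginal: 0.0195174 + 0.0314165 + 0.123127 + 0.0197555 = 0.193817
P(Class 2 | data) ≈ 0.162

0.162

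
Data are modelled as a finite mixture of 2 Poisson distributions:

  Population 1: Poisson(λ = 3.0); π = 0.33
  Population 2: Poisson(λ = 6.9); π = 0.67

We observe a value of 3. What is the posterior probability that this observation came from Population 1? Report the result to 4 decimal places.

0.6667

Apply Bayes' rule: the posterior for each component is proportional to its prior times its likelihood at x.
Evaluate each component's likelihood at the observed value:
  f_1 = e^(−3.0)·3.0^3/3! = 0.224042
  f_2 = e^(−6.9)·6.9^3/3! = 0.0551778
Unnormalised posteriors:
  π_1·f_1 = 0.33 × 0.224042 = 0.0739338
  π_2·f_2 = 0.67 × 0.0551778 = 0.0369691
Normaliser: 0.0739338 + 0.0369691 = 0.110903
P(Population 1 | x) ≈ 0.6667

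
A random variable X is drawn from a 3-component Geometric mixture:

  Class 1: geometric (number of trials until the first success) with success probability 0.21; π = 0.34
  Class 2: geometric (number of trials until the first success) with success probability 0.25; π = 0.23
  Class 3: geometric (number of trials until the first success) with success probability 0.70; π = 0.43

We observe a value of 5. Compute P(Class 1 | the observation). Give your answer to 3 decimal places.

0.574

Posterior ∝ prior × likelihood, so P(k | x) ∝ π_k f_k(x); normalise over all components.
Evaluate each component's likelihood at the observed value:
  L_1 = 0.0817952
  L_2 = 0.0791016
  L_3 = 0.00567
Weight by the priors:
  π_1·L_1 = 0.34 × 0.0817952 = 0.0278104
  π_2·L_2 = 0.23 × 0.0791016 = 0.0181934
  π_3·L_3 = 0.43 × 0.00567 = 0.0024381
Sum: 0.0278104 + 0.0181934 + 0.0024381 = 0.0484418
Responsibility of Class 1: 0.0278104 / 0.0484418 ≈ 0.574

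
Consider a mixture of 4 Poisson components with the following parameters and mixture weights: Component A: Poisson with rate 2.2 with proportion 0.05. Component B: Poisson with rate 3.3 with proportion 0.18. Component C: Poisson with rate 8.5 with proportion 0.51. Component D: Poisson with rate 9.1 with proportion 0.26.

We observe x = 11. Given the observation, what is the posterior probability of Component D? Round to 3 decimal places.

0.372

Apply Bayes' rule: the posterior for each component is proportional to its prior times its likelihood at x.
Poisson probabilities:
  L_A = 1.62198e-05
  L_B = 0.00046701
  L_C = 0.0853001
  L_D = 0.0991334
Multiply by the mixture weights:
  w_A·L_A = 0.05 × 1.62198e-05 = 8.10991e-07
  w_B·L_B = 0.18 × 0.00046701 = 8.40617e-05
  w_C·L_C = 0.51 × 0.0853001 = 0.043503
  w_D·L_D = 0.26 × 0.0991334 = 0.0257747
Evidence: 8.10991e-07 + 8.40617e-05 + 0.043503 + 0.0257747 = 0.0693626
Responsibility of Component D: 0.0257747 / 0.0693626 ≈ 0.372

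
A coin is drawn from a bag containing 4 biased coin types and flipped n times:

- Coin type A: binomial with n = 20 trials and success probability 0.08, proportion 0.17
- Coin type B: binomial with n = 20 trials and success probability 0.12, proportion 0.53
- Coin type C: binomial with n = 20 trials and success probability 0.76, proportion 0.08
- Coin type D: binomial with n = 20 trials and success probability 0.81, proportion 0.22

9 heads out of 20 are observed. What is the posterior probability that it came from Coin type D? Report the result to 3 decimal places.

0.184

P(component k | x) = P(Z=k)·f_k(x) / marginal(x), where marginal(x) = Σ_j P(Z=j)·f_j(x).
Evaluate each component's likelihood at the observed value:
  p_A = C(20,9)·0.08^9·0.92^11 = 167960·1.34218e-10·0.399637 = 9.00911e-06
  p_B = C(20,9)·0.12^9·0.88^11 = 167960·5.15978e-09·0.245081 = 0.000212396
  p_C = C(20,9)·0.76^9·0.24^11 = 167960·0.0845906·1.52168e-07 = 0.00216198
  p_D = C(20,9)·0.81^9·0.19^11 = 167960·0.150095·1.1649e-08 = 0.000293671
Weight by the priors:
  P(Z=A)·p_A = 0.17 × 9.00911e-06 = 1.53155e-06
  P(Z=B)·p_B = 0.53 × 0.000212396 = 0.00011257
  P(Z=C)·p_C = 0.08 × 0.00216198 = 0.000172958
  P(Z=D)·p_D = 0.22 × 0.000293671 = 6.46076e-05
Normaliser: 1.53155e-06 + 0.00011257 + 0.000172958 + 6.46076e-05 = 0.000351667
P(Coin type D | data) = 6.46076e-05 / 0.000351667 ≈ 0.184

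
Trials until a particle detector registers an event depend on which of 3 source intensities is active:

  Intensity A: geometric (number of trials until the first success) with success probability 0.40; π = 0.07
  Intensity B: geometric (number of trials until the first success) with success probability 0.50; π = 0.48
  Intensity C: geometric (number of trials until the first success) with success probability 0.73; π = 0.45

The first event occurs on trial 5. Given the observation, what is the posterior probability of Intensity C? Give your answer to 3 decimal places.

By Bayes' theorem, P(k | x) = w_k f_k(x) / Σ_j w_j f_j(x).
Component likelihoods at x = 5:
  p_A = 0.05184
  p_B = 0.03125
  p_C = 0.00387952
Multiply by the mixture weights:
  w_A·p_A = 0.07 × 0.05184 = 0.0036288
  w_B·p_B = 0.48 × 0.03125 = 0.015
  w_C·p_C = 0.45 × 0.00387952 = 0.00174578
Denominator: 0.0036288 + 0.015 + 0.00174578 = 0.0203746
So the posterior for Intensity C is 0.00174578 / 0.0203746 ≈ 0.086.

0.086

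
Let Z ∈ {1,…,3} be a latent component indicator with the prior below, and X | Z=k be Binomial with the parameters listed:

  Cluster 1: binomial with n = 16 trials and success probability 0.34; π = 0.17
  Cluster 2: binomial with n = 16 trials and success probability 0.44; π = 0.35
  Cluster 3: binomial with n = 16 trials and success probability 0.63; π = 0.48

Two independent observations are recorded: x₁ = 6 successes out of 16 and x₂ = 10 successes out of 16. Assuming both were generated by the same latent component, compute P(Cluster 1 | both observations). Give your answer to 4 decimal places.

P(component k | x) = w_k·f_k(x) / marginal(x), where marginal(x) = Σ_j w_j·f_j(x).
Since both observations come from the same component, the likelihood for component k is f_k(x₁)·f_k(x₂).
  L_1 = [0.194016] × [0.013664] = 0.00265102
  L_2 = [0.176246] × [0.0671706] = 0.0118386
  L_3 = [0.024076] × [0.202367] = 0.00487219
Unnormalised posteriors:
  w_1·L_1 = 0.17 × 0.00265102 = 0.000450674
  w_2·L_2 = 0.35 × 0.0118386 = 0.0041435
  w_3·L_3 = 0.48 × 0.00487219 = 0.00233865
Evidence: 0.000450674 + 0.0041435 + 0.00233865 = 0.00693283
So the posterior for Cluster 1 is 0.000450674 / 0.00693283 ≈ 0.0650.

0.0650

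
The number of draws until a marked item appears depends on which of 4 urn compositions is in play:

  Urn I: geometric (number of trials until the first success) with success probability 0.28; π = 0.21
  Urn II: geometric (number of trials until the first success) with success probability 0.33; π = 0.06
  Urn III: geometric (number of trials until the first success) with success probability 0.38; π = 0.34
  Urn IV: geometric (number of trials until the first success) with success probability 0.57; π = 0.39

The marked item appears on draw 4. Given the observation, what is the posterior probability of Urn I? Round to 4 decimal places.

0.2874

The responsibility of component k is π_k f_k(x) divided by Σ_j π_j f_j(x).
Evaluate each component's likelihood at the observed value:
  p_I = 0.104509
  p_II = 0.0992518
  p_III = 0.0905646
  p_IV = 0.045319
Prior × likelihood for each component:
  π_I·p_I = 0.21 × 0.104509 = 0.021947
  π_II·p_II = 0.06 × 0.0992518 = 0.00595511
  π_III·p_III = 0.34 × 0.0905646 = 0.030792
  π_IV·p_IV = 0.39 × 0.045319 = 0.0176744
Denominator: 0.021947 + 0.00595511 + 0.030792 + 0.0176744 = 0.0763685
So the posterior for Urn I is 0.021947 / 0.0763685 ≈ 0.2874.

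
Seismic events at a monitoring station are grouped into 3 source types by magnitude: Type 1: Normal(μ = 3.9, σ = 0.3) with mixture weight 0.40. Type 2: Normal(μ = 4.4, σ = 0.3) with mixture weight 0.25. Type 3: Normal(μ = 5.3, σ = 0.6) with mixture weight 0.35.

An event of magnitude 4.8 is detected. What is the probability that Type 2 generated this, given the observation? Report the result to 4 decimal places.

Apply Bayes' rule: the posterior for each component is proportional to its prior times its likelihood at x.
Normal densities:
  f_1 = (1/(0.3·√(2π)))·exp(−(4.8−3.9)²/(2·0.3²)) = 1.329808·exp(-4.50000) = 0.0147728
  f_2 = (1/(0.3·√(2π)))·exp(−(4.8−4.4)²/(2·0.3²)) = 1.329808·exp(-0.88889) = 0.5467
  f_3 = (1/(0.6·√(2π)))·exp(−(4.8−5.3)²/(2·0.6²)) = 0.664904·exp(-0.34722) = 0.469853
Weight by the priors:
  π_1·f_1 = 0.40 × 0.0147728 = 0.00590913
  π_2·f_2 = 0.25 × 0.5467 = 0.136675
  π_3·f_3 = 0.35 × 0.469853 = 0.164449
Sum: 0.00590913 + 0.136675 + 0.164449 = 0.307033
P(Type 2 | 4.8) ≈ 0.4451

0.4451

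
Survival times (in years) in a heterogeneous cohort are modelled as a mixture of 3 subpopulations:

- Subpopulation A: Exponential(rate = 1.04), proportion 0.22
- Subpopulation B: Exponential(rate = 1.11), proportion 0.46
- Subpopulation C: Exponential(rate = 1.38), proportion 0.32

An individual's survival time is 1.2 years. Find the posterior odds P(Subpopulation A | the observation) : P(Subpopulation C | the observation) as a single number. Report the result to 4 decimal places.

Posterior odds = (P(Z=i) f_i(x)) / (P(Z=j) f_j(x)); the normalising sum cancels.
Component likelihoods at x = 1.2 years:
  f_A = 0.298562
  f_B = 0.292983
  f_C = 0.263443
Odds = (0.22/0.32) × (0.298562/0.263443) = 0.6875 × 1.1333 ≈ 0.7791

0.7791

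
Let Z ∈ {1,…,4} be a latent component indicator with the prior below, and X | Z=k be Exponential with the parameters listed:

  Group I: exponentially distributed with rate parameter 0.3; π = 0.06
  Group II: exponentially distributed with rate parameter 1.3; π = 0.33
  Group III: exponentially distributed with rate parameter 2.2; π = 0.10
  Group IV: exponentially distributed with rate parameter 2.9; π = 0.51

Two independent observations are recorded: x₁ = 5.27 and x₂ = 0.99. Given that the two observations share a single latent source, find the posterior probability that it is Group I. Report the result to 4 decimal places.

The responsibility of component k is P(Z=k) f_k(x) divided by Σ_j P(Z=j) f_j(x).
Since both observations come from the same component, the likelihood for component k is f_k(x₁)·f_k(x₂).
  p_I = [0.3·e^(−0.3·5.27) = 0.3·e^(−1.5810) = 0.0617308] × [0.222913] = 0.0137606
  p_II = [1.3·e^(−1.3·5.27) = 1.3·e^(−6.8510) = 0.00137592] × [0.358927] = 0.000493854
  p_III = [2.2·e^(−2.2·5.27) = 2.2·e^(−11.5940) = 2.02867e-05] × [0.249189] = 5.05524e-06
  p_IV = [2.9·e^(−2.9·5.27) = 2.9·e^(−15.2830) = 6.6846e-07] × [0.164263] = 1.09803e-07
Weight by the priors:
  P(Z=I)·p_I = 0.06 × 0.0137606 = 0.000825636
  P(Z=II)·p_II = 0.33 × 0.000493854 = 0.000162972
  P(Z=III)·p_III = 0.10 × 5.05524e-06 = 5.05524e-07
  P(Z=IV)·p_IV = 0.51 × 1.09803e-07 = 5.59995e-08
Marginal: 0.000825636 + 0.000162972 + 5.05524e-07 + 5.59995e-08 = 0.000989169
P(Group I | x₁,x₂) ≈ 0.8347

0.8347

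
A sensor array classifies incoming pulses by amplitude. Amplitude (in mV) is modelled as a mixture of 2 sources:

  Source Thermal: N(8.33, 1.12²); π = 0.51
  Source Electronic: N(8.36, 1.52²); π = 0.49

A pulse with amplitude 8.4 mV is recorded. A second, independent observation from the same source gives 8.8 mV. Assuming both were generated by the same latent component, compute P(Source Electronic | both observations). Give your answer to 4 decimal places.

By Bayes' theorem, P(k | x) = π_k f_k(x) / Σ_j π_j f_j(x).
Since both observations come from the same component, the likelihood for component k is f_k(x₁)·f_k(x₂).
  L_Thermal = [(1/(1.12·√(2π)))·exp(−(8.4−8.33)²/(2·1.12²)) = 0.356198·exp(-0.00195) = 0.355503] × [0.326176] = 0.115957
  L_Electronic = [(1/(1.52·√(2π)))·exp(−(8.4−8.36)²/(2·1.52²)) = 0.262462·exp(-0.00035) = 0.262371] × [0.251693] = 0.0660369
Multiply by the mixture weights:
  π_Thermal·L_Thermal = 0.51 × 0.115957 = 0.059138
  π_Electronic·L_Electronic = 0.49 × 0.0660369 = 0.0323581
Denominator: 0.059138 + 0.0323581 = 0.091496
P(Source Electronic | data) = 0.0323581 / 0.091496 ≈ 0.3537

0.3537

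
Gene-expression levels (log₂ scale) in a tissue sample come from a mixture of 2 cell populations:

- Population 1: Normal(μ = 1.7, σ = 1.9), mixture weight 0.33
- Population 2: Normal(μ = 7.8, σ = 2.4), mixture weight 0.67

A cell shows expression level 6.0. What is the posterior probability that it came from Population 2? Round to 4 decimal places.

0.9402

P(component k | x) = π_k·f_k(x) / marginal(x), where marginal(x) = Σ_j π_j·f_j(x).
Evaluate each component's likelihood at the observed value:
  f_1 = (1/(1.9·√(2π)))·exp(−(6.0−1.7)²/(2·1.9²)) = 0.209970·exp(-2.56094) = 0.0162164
  f_2 = (1/(2.4·√(2π)))·exp(−(6.0−7.8)²/(2·2.4²)) = 0.166226·exp(-0.28125) = 0.125474
Prior × likelihood for each component:
  π_1·f_1 = 0.33 × 0.0162164 = 0.0053514
  π_2·f_2 = 0.67 × 0.125474 = 0.0840675
Evidence: 0.0053514 + 0.0840675 = 0.0894189
P(Population 2 | x) ≈ 0.9402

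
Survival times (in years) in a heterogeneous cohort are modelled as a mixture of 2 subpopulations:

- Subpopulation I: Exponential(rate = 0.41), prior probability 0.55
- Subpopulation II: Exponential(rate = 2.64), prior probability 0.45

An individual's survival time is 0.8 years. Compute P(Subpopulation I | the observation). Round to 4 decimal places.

Posterior ∝ prior × likelihood, so P(k | x) ∝ P(Z=k) f_k(x); normalise over all components.
Evaluate each component's likelihood at the observed value:
  L_I = 0.41·e^(−0.41·0.8) = 0.41·e^(−0.3280) = 0.295349
  L_II = 2.64·e^(−2.64·0.8) = 2.64·e^(−2.1120) = 0.319429
Multiply by the mixture weights:
  P(Z=I)·L_I = 0.55 × 0.295349 = 0.162442
  P(Z=II)·L_II = 0.45 × 0.319429 = 0.143743
Sum: 0.162442 + 0.143743 = 0.306185
P(Subpopulation I | data) ≈ 0.5305

0.5305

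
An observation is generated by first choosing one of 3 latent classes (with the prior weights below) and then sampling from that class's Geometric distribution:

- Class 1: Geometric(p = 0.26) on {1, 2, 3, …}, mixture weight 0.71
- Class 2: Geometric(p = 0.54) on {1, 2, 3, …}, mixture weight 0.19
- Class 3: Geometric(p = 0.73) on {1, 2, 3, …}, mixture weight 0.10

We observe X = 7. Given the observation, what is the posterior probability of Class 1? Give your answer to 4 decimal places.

By Bayes' theorem, P(k | x) = P(Z=k) f_k(x) / Σ_j P(Z=j) f_j(x).
Geometric probabilities:
  p_1 = 0.26·(1−0.26)^6 = 0.26·0.164206 = 0.0426937
  p_2 = 0.54·(1−0.54)^6 = 0.54·0.0094743 = 0.00511612
  p_3 = 0.73·(1−0.73)^6 = 0.73·0.00038742 = 0.000282817
Unnormalised posteriors:
  P(Z=1)·p_1 = 0.71 × 0.0426937 = 0.0303125
  P(Z=2)·p_2 = 0.19 × 0.00511612 = 0.000972063
  P(Z=3)·p_3 = 0.10 × 0.000282817 = 2.82817e-05
Evidence: 0.0303125 + 0.000972063 + 2.82817e-05 = 0.0313129
P(Class 1 | x) = 0.0303125 / 0.0313129 ≈ 0.9681

0.9681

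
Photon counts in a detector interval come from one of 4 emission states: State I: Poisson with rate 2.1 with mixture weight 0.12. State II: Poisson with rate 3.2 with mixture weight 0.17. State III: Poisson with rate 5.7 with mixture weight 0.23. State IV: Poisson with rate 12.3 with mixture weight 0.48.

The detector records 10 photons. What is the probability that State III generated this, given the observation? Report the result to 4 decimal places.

Posterior ∝ prior × likelihood, so P(k | x) ∝ w_k f_k(x); normalise over all components.
Evaluate each component's likelihood at the observed value:
  p_I = 5.62874e-05
  p_II = 0.00126472
  p_III = 0.0333816
  p_IV = 0.0994182
Prior × likelihood for each component:
  w_I·p_I = 0.12 × 5.62874e-05 = 6.75449e-06
  w_II·p_II = 0.17 × 0.00126472 = 0.000215002
  w_III·p_III = 0.23 × 0.0333816 = 0.00767776
  w_IV·p_IV = 0.48 × 0.0994182 = 0.0477207
Evidence: 6.75449e-06 + 0.000215002 + 0.00767776 + 0.0477207 = 0.0556203
P(State III | data) = 0.00767776 / 0.0556203 ≈ 0.1380

0.1380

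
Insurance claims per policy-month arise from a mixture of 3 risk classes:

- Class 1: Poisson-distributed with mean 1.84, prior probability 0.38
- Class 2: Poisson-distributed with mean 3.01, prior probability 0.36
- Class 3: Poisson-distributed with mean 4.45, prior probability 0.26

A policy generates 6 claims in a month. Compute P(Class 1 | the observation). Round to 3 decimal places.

Apply Bayes' rule: the posterior for each component is proportional to its prior times its likelihood at x.
Poisson probabilities:
  p_1 = 0.00855998
  p_2 = 0.0509143
  p_3 = 0.125955
Prior × likelihood for each component:
  P(Z=1)·p_1 = 0.38 × 0.00855998 = 0.00325279
  P(Z=2)·p_2 = 0.36 × 0.0509143 = 0.0183292
  P(Z=3)·p_3 = 0.26 × 0.125955 = 0.0327484
Denominator: 0.00325279 + 0.0183292 + 0.0327484 = 0.0543304
So the posterior for Class 1 is 0.00325279 / 0.0543304 ≈ 0.060.

0.060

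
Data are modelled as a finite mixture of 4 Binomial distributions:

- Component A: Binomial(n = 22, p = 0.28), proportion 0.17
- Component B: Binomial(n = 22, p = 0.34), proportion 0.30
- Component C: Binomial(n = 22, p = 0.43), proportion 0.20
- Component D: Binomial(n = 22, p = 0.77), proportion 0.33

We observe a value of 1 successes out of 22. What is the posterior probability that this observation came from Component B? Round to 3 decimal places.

0.254

Posterior ∝ prior × likelihood, so P(k | x) ∝ π_k f_k(x); normalise over all components.
Binomial probabilities:
  L_A = 0.00621675
  L_B = 0.0012143
  L_C = 7.06746e-05
  L_D = 6.68649e-13
Weight by the priors:
  π_A·L_A = 0.17 × 0.00621675 = 0.00105685
  π_B·L_B = 0.30 × 0.0012143 = 0.000364289
  π_C·L_C = 0.20 × 7.06746e-05 = 1.41349e-05
  π_D·L_D = 0.33 × 6.68649e-13 = 2.20654e-13
Normaliser: 0.00105685 + 0.000364289 + 1.41349e-05 + 2.20654e-13 = 0.00143527
P(Component B | x) ≈ 0.254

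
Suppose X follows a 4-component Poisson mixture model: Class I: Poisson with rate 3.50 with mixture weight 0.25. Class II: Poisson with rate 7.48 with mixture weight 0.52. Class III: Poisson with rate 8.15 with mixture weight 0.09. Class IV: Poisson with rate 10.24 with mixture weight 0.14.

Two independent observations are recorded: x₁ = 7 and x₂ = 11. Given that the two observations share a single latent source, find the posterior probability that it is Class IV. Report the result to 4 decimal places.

0.2022

Apply Bayes' rule: the posterior for each component is proportional to its prior times its likelihood at x.
Since both observations come from the same component, the likelihood for component k is f_k(x₁)·f_k(x₂).
  f_I = [e^(−3.50)·3.50^7/7! = 0.0385492] × [0.000730402] = 2.81564e-05
  f_II = [e^(−7.48)·7.48^7/7! = 0.146676] × [0.0579748] = 0.00850349
  f_III = [e^(−8.15)·8.15^7/7! = 0.136827] × [0.0762216] = 0.0104292
  f_IV = [e^(−10.24)·10.24^7/7! = 0.0836553] × [0.116136] = 0.00971543
Multiply by the mixture weights:
  π_I·f_I = 0.25 × 2.81564e-05 = 7.0391e-06
  π_II·f_II = 0.52 × 0.00850349 = 0.00442181
  π_III·f_III = 0.09 × 0.0104292 = 0.000938627
  π_IV·f_IV = 0.14 × 0.00971543 = 0.00136016
Evidence: 7.0391e-06 + 0.00442181 + 0.000938627 + 0.00136016 = 0.00672764
Responsibility of Class IV: 0.00136016 / 0.00672764 ≈ 0.2022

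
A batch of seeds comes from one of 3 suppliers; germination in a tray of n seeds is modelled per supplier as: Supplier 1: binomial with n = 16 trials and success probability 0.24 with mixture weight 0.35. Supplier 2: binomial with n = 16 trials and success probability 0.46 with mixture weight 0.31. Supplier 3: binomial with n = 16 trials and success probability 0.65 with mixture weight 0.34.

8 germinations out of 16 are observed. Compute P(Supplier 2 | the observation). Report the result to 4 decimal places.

0.6104

By Bayes' theorem, P(k | x) = π_k f_k(x) / Σ_j π_j f_j(x).
Component likelihoods at x = 8 germinations out of 16:
  L_1 = C(16,8)·0.24^8·0.76^8 = 12870·1.10075e-05·0.111303 = 0.015768
  L_2 = C(16,8)·0.46^8·0.54^8 = 12870·0.00200476·0.0072302 = 0.186548
  L_3 = C(16,8)·0.65^8·0.35^8 = 12870·0.0318645·0.000225188 = 0.0923485
Unnormalised posteriors:
  π_1·L_1 = 0.35 × 0.015768 = 0.00551881
  π_2·L_2 = 0.31 × 0.186548 = 0.05783
  π_3·L_3 = 0.34 × 0.0923485 = 0.0313985
Normaliser: 0.00551881 + 0.05783 + 0.0313985 = 0.0947473
Responsibility of Supplier 2: 0.05783 / 0.0947473 ≈ 0.6104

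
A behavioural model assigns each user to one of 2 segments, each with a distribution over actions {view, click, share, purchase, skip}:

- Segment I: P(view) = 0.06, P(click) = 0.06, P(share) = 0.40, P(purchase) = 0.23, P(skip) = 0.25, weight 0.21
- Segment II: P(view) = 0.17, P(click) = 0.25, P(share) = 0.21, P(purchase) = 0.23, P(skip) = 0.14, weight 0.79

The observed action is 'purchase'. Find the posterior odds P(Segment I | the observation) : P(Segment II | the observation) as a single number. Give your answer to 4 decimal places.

0.2658

Only the two components matter; the odds are (π_i f_i(x)) / (π_j f_j(x)).
Evaluate each component's likelihood at the observed value:
  p_I = 0.23
  p_II = 0.23
0.0483 / 0.1817 ≈ 0.2658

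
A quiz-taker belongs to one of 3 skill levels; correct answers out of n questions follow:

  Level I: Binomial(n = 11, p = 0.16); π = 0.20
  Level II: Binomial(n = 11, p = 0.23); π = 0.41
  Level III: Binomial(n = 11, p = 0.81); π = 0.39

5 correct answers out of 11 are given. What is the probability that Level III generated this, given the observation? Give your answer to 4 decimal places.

0.0930

P(component k | x) = P(Z=k)·f_k(x) / marginal(x), where marginal(x) = Σ_j P(Z=j)·f_j(x).
Binomial probabilities:
  L_I = 0.0170184
  L_II = 0.0619763
  L_III = 0.00757859
Prior × likelihood for each component:
  P(Z=I)·L_I = 0.20 × 0.0170184 = 0.00340367
  P(Z=II)·L_II = 0.41 × 0.0619763 = 0.0254103
  P(Z=III)·L_III = 0.39 × 0.00757859 = 0.00295565
Marginal: 0.00340367 + 0.0254103 + 0.00295565 = 0.0317696
Responsibility of Level III: 0.00295565 / 0.0317696 ≈ 0.0930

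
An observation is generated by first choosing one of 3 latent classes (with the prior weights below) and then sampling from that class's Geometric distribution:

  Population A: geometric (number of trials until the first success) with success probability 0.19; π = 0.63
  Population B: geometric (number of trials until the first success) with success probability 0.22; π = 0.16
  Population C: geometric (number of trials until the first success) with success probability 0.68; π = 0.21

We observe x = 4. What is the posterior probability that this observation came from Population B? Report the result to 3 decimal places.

The responsibility of component k is π_k f_k(x) divided by Σ_j π_j f_j(x).
Evaluate each component's likelihood at the observed value:
  L_A = 0.19·(1−0.19)^3 = 0.19·0.531441 = 0.100974
  L_B = 0.22·(1−0.22)^3 = 0.22·0.474552 = 0.104401
  L_C = 0.68·(1−0.68)^3 = 0.68·0.032768 = 0.0222822
Multiply by the mixture weights:
  π_A·L_A = 0.63 × 0.100974 = 0.0636135
  π_B·L_B = 0.16 × 0.104401 = 0.0167042
  π_C·L_C = 0.21 × 0.0222822 = 0.00467927
Sum: 0.0636135 + 0.0167042 + 0.00467927 = 0.084997
P(Population B | data) ≈ 0.197

0.197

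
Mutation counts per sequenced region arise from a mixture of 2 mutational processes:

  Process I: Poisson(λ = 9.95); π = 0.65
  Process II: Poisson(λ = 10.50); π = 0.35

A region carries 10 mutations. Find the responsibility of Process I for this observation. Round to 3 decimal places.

0.653

P(component k | x) = P(Z=k)·f_k(x) / marginal(x), where marginal(x) = Σ_j P(Z=j)·f_j(x).
Poisson probabilities:
  f_I = e^(−9.95)·9.95^10/10! = 0.125094
  f_II = e^(−10.50)·10.50^10/10! = 0.123606
Multiply by the mixture weights:
  P(Z=I)·f_I = 0.65 × 0.125094 = 0.0813113
  P(Z=II)·f_II = 0.35 × 0.123606 = 0.0432619
Denominator: 0.0813113 + 0.0432619 = 0.124573
Responsibility of Process I: 0.0813113 / 0.124573 ≈ 0.653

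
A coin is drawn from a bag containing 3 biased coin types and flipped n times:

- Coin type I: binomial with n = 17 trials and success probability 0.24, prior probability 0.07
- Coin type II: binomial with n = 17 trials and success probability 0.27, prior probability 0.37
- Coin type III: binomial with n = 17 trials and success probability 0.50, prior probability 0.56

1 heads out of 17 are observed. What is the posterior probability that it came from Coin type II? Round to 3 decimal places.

0.754

By Bayes' theorem, P(k | x) = π_k f_k(x) / Σ_j π_j f_j(x).
Evaluate each component's likelihood at the observed value:
  p_I = C(17,1)·0.24^1·0.76^16 = 17·0.24·0.0123885 = 0.0505449
  p_II = C(17,1)·0.27^1·0.73^16 = 17·0.27·0.00650378 = 0.0298523
  p_III = C(17,1)·0.50^1·0.50^16 = 17·0.5·1.52588e-05 = 0.0001297
Multiply by the mixture weights:
  π_I·p_I = 0.07 × 0.0505449 = 0.00353815
  π_II·p_II = 0.37 × 0.0298523 = 0.0110454
  π_III·p_III = 0.56 × 0.0001297 = 7.26318e-05
Denominator: 0.00353815 + 0.0110454 + 7.26318e-05 = 0.0146561
Responsibility of Coin type II: 0.0110454 / 0.0146561 ≈ 0.754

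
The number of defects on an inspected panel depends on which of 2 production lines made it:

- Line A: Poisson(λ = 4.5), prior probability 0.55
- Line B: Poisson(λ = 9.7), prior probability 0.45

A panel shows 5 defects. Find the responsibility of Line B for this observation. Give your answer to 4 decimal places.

P(component k | x) = P(Z=k)·f_k(x) / marginal(x), where marginal(x) = Σ_j P(Z=j)·f_j(x).
Poisson probabilities:
  p_A = e^(−4.5)·4.5^5/5! = 0.170827
  p_B = e^(−9.7)·9.7^5/5! = 0.0438552
Unnormalised posteriors:
  P(Z=A)·p_A = 0.55 × 0.170827 = 0.0939548
  P(Z=B)·p_B = 0.45 × 0.0438552 = 0.0197348
Marginal: 0.0939548 + 0.0197348 = 0.11369
P(Line B | x) = 0.0197348 / 0.11369 ≈ 0.1736

0.1736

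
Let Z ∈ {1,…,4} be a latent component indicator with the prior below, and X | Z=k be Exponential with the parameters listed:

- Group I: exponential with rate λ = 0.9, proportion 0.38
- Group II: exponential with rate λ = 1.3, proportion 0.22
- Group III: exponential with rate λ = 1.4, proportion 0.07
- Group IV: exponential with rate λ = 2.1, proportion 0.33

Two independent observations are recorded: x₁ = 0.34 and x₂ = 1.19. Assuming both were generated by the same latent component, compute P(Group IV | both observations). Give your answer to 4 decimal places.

0.2882

The responsibility of component k is π_k f_k(x) divided by Σ_j π_j f_j(x).
Since both observations come from the same component, the likelihood for component k is f_k(x₁)·f_k(x₂).
  f_I = [0.9·e^(−0.9·0.34) = 0.9·e^(−0.3060) = 0.662748] × [0.308399] = 0.204391
  f_II = [1.3·e^(−1.3·0.34) = 1.3·e^(−0.4420) = 0.835575] × [0.276751] = 0.231246
  f_III = [1.4·e^(−1.4·0.34) = 1.4·e^(−0.4760) = 0.869769] × [0.264602] = 0.230143
  f_IV = [2.1·e^(−2.1·0.34) = 2.1·e^(−0.7140) = 1.02833] × [0.172551] = 0.17744
Prior × likelihood for each component:
  π_I·f_I = 0.38 × 0.204391 = 0.0776685
  π_II·f_II = 0.22 × 0.231246 = 0.0508742
  π_III·f_III = 0.07 × 0.230143 = 0.01611
  π_IV·f_IV = 0.33 × 0.17744 = 0.0585551
Marginal: 0.0776685 + 0.0508742 + 0.01611 + 0.0585551 = 0.203208
P(Group IV | x₁,x₂) ≈ 0.2882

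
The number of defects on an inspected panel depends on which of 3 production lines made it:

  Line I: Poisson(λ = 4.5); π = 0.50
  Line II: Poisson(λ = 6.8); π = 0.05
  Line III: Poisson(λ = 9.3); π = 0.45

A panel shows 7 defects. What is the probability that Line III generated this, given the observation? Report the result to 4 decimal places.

P(component k | x) = w_k·f_k(x) / marginal(x), where marginal(x) = Σ_j w_j·f_j(x).
Component likelihoods at x = 7 defects:
  p_I = 0.0823629
  p_II = 0.148569
  p_III = 0.109147
Prior × likelihood for each component:
  w_I·p_I = 0.50 × 0.0823629 = 0.0411815
  w_II·p_II = 0.05 × 0.148569 = 0.00742847
  w_III·p_III = 0.45 × 0.109147 = 0.0491161
Evidence: 0.0411815 + 0.00742847 + 0.0491161 = 0.0977261
Responsibility of Line III: 0.0491161 / 0.0977261 ≈ 0.5026

0.5026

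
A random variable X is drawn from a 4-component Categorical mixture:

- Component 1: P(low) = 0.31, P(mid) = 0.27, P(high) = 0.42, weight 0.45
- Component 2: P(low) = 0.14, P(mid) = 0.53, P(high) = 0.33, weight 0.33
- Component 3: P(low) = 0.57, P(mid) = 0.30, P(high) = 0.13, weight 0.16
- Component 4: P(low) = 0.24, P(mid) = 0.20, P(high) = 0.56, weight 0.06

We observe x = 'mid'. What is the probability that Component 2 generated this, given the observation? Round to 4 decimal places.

The responsibility of component k is π_k f_k(x) divided by Σ_j π_j f_j(x).
Evaluate each component's likelihood at the observed value:
  p_1 = P(mid | comp) = 0.27
  p_2 = P(mid | comp) = 0.53
  p_3 = P(mid | comp) = 0.30
  p_4 = P(mid | comp) = 0.20
Unnormalised posteriors:
  π_1·p_1 = 0.45 × 0.27 = 0.1215
  π_2·p_2 = 0.33 × 0.53 = 0.1749
  π_3·p_3 = 0.16 × 0.3 = 0.048
  π_4·p_4 = 0.06 × 0.2 = 0.012
Sum: 0.1215 + 0.1749 + 0.048 + 0.012 = 0.3564
P(Component 2 | x) = 0.1749 / 0.3564 ≈ 0.4907

0.4907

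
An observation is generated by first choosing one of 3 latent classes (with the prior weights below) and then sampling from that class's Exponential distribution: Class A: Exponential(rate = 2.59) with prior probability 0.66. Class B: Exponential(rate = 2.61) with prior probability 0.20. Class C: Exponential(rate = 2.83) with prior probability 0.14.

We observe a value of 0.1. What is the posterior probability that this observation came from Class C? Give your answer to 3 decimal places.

The responsibility of component k is w_k f_k(x) divided by Σ_j w_j f_j(x).
Component likelihoods at x = 0.1:
  L_A = 1.99902
  L_B = 2.01043
  L_C = 2.13246
Prior × likelihood for each component:
  w_A·L_A = 0.66 × 1.99902 = 1.31935
  w_B·L_B = 0.20 × 2.01043 = 0.402087
  w_C·L_C = 0.14 × 2.13246 = 0.298545
Normaliser: 1.31935 + 0.402087 + 0.298545 = 2.01999
P(Class C | 0.1) = 0.298545 / 2.01999 ≈ 0.148

0.148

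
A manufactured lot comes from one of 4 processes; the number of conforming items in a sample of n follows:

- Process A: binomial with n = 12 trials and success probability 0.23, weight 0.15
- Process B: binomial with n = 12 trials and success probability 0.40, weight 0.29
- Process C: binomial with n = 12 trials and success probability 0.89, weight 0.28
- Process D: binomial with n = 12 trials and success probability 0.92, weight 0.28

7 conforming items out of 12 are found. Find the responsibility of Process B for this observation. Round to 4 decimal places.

0.9048

P(component k | x) = P(Z=k)·f_k(x) / marginal(x), where marginal(x) = Σ_j P(Z=j)·f_j(x).
Binomial probabilities:
  f_A = C(12,7)·0.23^7·0.77^5 = 792·3.40483e-05·0.270678 = 0.00729917
  f_B = C(12,7)·0.40^7·0.60^5 = 792·0.0016384·0.07776 = 0.100902
  f_C = C(12,7)·0.89^7·0.11^5 = 792·0.442313·1.61051e-05 = 0.00564181
  f_D = C(12,7)·0.92^7·0.08^5 = 792·0.557847·3.2768e-06 = 0.00144774
Weight by the priors:
  P(Z=A)·f_A = 0.15 × 0.00729917 = 0.00109488
  P(Z=B)·f_B = 0.29 × 0.100902 = 0.0292617
  P(Z=C)·f_C = 0.28 × 0.00564181 = 0.00157971
  P(Z=D)·f_D = 0.28 × 0.00144774 = 0.000405367
Denominator: 0.00109488 + 0.0292617 + 0.00157971 + 0.000405367 = 0.0323416
P(Process B | data) = 0.0292617 / 0.0323416 ≈ 0.9048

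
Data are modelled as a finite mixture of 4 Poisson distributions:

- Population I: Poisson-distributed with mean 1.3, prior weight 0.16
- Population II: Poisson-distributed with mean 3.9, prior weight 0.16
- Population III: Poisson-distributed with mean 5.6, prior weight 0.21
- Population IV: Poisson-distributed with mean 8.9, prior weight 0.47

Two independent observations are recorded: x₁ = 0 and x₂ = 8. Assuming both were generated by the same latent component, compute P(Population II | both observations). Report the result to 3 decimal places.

By Bayes' theorem, P(k | x) = w_k f_k(x) / Σ_j w_j f_j(x).
Since both observations come from the same component, the likelihood for component k is f_k(x₁)·f_k(x₂).
  L_I = [0.272532] × [5.5137e-05] = 1.50266e-05
  L_II = [0.0202419] × [0.0268688] = 0.000543875
  L_III = [0.00369786] × [0.0887022] = 0.000328009
  L_IV = [0.000136389] × [0.133161] = 1.81618e-05
Unnormalised posteriors:
  w_I·L_I = 0.16 × 1.50266e-05 = 2.40426e-06
  w_II·L_II = 0.16 × 0.000543875 = 8.70201e-05
  w_III·L_III = 0.21 × 0.000328009 = 6.88818e-05
  w_IV·L_IV = 0.47 × 1.81618e-05 = 8.53602e-06
Evidence: 2.40426e-06 + 8.70201e-05 + 6.88818e-05 + 8.53602e-06 = 0.000166842
P(Population II | x₁, x₂) ≈ 0.522

0.522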